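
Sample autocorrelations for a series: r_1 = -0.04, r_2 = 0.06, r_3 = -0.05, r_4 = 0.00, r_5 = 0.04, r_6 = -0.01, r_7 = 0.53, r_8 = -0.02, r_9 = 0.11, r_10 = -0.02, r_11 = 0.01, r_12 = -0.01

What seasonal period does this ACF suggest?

7

The largest autocorrelation is r_7 = 0.53; the remaining lags stay at or below 0.11.
The dominant spike at lag 7 indicates a seasonal period of 7.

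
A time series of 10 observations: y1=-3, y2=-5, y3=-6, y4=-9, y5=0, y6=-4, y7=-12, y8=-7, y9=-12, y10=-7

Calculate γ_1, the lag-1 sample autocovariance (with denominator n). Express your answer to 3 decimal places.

-0.075

Mean ȳ = (-3 − 5 − 6 − 9 + 0 − 4 − 12 − 7 − 12 − 7)/10 = -6.5000
Σ_{t=1}^{9}(y_t−ȳ)(y_{t+1}−ȳ) = -0.7500
γ_1 = -0.7500 / 10 = -0.075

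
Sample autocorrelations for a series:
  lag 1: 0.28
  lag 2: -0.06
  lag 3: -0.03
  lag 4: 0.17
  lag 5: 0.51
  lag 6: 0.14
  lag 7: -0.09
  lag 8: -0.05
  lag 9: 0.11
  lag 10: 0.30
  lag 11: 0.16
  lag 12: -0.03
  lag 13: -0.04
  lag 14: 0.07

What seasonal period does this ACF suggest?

5

The largest autocorrelation is r_5 = 0.51, with a weaker echo at lag 10 (0.30); the remaining lags stay at or below 0.28.
The dominant spike at lag 5 indicates a seasonal period of 5.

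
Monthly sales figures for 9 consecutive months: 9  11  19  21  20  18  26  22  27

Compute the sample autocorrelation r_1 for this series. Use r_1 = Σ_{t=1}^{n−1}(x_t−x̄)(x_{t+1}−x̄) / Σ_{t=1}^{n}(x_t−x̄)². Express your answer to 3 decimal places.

0.405

Mean x̄ = (9 + 11 + 19 + 21 + 20 + 18 + 26 + 22 + 27)/9 = 19.2222
Numerator Σ_{t=1}^{8}(x_t−x̄)(x_{t+1}−x̄) = 118.0617
Denominator Σ(x_t−x̄)² = 291.5556
r_1 = 118.0617 / 291.5556 = 0.405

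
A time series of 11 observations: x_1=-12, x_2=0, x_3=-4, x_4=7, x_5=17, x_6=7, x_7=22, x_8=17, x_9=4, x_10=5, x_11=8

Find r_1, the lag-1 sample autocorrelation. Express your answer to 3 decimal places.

0.352

Mean x̄ = (-12 + 0 − 4 + 7 + 17 + 7 + 22 + 17 + 4 + 5 + 8)/11 = 6.4545
Numerator Σ_{t=1}^{10}(x_t−x̄)(x_{t+1}−x̄) = 340.2479
Denominator Σ(x_t−x̄)² = 966.7273
r_1 = 340.2479 / 966.7273 = 0.352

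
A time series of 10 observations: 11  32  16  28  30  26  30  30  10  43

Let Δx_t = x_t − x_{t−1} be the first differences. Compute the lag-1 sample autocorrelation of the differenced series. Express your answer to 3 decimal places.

-0.498

First differences Δx: 21, -16, 12, 2, -4, 4, 0, -20, 33
Mean of differences = 3.5556
Numerator Σ(Δx_t−Δx̄)(Δx_{t+1}−Δx̄) = -1122.4198
Denominator Σ(Δx_t−Δx̄)² = 2252.2222
r_1(Δx) = -1122.4198 / 2252.2222 = -0.498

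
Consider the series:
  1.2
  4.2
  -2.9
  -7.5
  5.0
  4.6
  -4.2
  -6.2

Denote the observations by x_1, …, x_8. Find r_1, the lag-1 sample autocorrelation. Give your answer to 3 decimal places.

Mean x̄ = (1.2 + 4.2 − 2.9 − 7.5 + 5.0 + 4.6 − 4.2 − 6.2)/8 = -0.7250
Deviations from mean: 1.9250, 4.9250, -2.1750, -6.7750, 5.7250, 5.3250, -3.4750, -5.4750
Numerator Σ_{t=1}^{7}(x_t−x̄)(x_{t+1}−x̄) = 5.7244
Denominator Σ(x_t−x̄)² = 181.7750
r_1 = 5.7244 / 181.7750 = 0.031

0.031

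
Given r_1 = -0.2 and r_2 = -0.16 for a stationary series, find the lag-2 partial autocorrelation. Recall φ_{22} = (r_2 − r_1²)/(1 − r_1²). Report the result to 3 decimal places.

-0.208

φ_{22} = (r_2 − r_1²) / (1 − r_1²)
r_1² = (-0.2)² = 0.04
Numerator = -0.16 − 0.0400 = -0.2000; denominator = 1 − 0.0400 = 0.9600
φ_{22} = -0.2000 / 0.9600 = -0.208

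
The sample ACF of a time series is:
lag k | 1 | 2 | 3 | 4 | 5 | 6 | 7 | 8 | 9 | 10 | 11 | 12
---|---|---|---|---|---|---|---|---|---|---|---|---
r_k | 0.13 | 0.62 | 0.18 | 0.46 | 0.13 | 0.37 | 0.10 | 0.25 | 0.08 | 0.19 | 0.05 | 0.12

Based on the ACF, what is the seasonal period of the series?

The largest autocorrelation is r_2 = 0.62, with weaker echoes at lags 4 (0.46), 6 (0.37), 8 (0.25) and 10 (0.19); the remaining lags stay at or below 0.18.
The dominant spike at lag 2 indicates a seasonal period of 2.

2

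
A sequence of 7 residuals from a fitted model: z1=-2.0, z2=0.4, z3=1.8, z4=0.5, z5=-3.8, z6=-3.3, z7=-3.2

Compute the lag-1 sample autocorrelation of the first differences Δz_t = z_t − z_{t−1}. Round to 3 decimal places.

0.152

First differences Δz: 2.4, 1.4, -1.3, -4.3, 0.5, 0.1
Mean of differences = -0.2000
Numerator Σ(Δz_t−Δz̄)(Δz_{t+1}−Δz̄) = 4.2500
Denominator Σ(Δz_t−Δz̄)² = 27.9200
r_1(Δz) = 4.2500 / 27.9200 = 0.152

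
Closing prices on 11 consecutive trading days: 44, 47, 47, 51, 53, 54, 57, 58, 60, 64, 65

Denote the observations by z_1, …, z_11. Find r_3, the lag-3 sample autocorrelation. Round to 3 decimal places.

Mean z̄ = (44 + 47 + 47 + 51 + 53 + 54 + 57 + 58 + 60 + 64 + 65)/11 = 54.5455
Numerator Σ_{t=1}^{8}(z_t−z̄)(z_{t+3}−z̄) = 95.4711
Denominator Σ(z_t−z̄)² = 486.7273
r_3 = 95.4711 / 486.7273 = 0.196

0.196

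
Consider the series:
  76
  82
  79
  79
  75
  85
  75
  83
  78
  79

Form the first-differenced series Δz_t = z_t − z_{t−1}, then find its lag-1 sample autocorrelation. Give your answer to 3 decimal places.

-0.805

First differences Δz: 6, -3, 0, -4, 10, -10, 8, -5, 1
Mean of differences = 0.3333
Numerator Σ(Δz_t−Δz̄)(Δz_{t+1}−Δz̄) = -281.7778
Denominator Σ(Δz_t−Δz̄)² = 350.0000
r_1(Δz) = -281.7778 / 350.0000 = -0.805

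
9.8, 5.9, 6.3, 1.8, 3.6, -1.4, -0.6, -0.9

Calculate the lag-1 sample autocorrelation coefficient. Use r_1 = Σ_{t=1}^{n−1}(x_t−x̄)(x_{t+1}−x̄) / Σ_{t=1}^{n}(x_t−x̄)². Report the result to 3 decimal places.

0.453

Mean x̄ = (9.8 + 5.9 + 6.3 + 1.8 + 3.6 − 1.4 − 0.6 − 0.9)/8 = 3.0625
Deviations from mean: 6.7375, 2.8375, 3.2375, -1.2625, 0.5375, -4.4625, -3.6625, -3.9625
Σ(x_t−x̄)(x_{t+1}−x̄) = (19.1177) + (9.1864) + (-4.0873) + (-0.6786) + (-2.3986) + (16.3439) + (14.5127) = 51.9961
Denominator Σ(x_t−x̄)² = 114.8388
r_1 = 51.9961 / 114.8388 = 0.453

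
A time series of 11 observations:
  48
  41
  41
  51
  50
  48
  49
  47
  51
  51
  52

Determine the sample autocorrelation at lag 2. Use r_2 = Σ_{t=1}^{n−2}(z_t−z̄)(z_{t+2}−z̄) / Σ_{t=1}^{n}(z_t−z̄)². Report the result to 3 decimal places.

-0.144

Mean z̄ = (48 + 41 + 41 + 51 + 50 + 48 + 49 + 47 + 51 + 51 + 52)/11 = 48.0909
Numerator Σ_{t=1}^{9}(z_t−z̄)(z_{t+2}−z̄) = -21.1074
Denominator Σ(z_t−z̄)² = 146.9091
r_2 = -21.1074 / 146.9091 = -0.144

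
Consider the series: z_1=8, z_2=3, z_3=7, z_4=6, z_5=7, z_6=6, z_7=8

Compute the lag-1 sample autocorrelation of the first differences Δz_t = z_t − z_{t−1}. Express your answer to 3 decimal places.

-0.583

First differences Δz: -5, 4, -1, 1, -1, 2
Mean of differences = 0.0000
Numerator Σ(Δz_t−Δz̄)(Δz_{t+1}−Δz̄) = -28.0000
Denominator Σ(Δz_t−Δz̄)² = 48.0000
r_1(Δz) = -28.0000 / 48.0000 = -0.583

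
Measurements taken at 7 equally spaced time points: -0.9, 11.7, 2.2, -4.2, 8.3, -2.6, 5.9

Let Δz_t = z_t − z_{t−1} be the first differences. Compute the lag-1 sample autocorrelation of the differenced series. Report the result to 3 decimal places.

First differences Δz: 12.6, -9.5, -6.4, 12.5, -10.9, 8.5
Mean of differences = 1.1333
Numerator Σ(Δz_t−Δz̄)(Δz_{t+1}−Δz̄) = -352.8778
Denominator Σ(Δz_t−Δz̄)² = 629.5733
r_1(Δz) = -352.8778 / 629.5733 = -0.561

-0.561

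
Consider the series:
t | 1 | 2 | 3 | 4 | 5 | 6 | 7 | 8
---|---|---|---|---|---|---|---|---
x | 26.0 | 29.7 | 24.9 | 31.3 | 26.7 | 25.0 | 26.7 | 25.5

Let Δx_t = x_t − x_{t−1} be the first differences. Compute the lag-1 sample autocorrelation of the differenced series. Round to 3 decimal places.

First differences Δx: 3.7, -4.8, 6.4, -4.6, -1.7, 1.7, -1.2
Mean of differences = -0.0714
Numerator Σ(Δx_t−Δx̄)(Δx_{t+1}−Δx̄) = -75.2494
Denominator Σ(Δx_t−Δx̄)² = 106.0343
r_1(Δx) = -75.2494 / 106.0343 = -0.710

-0.710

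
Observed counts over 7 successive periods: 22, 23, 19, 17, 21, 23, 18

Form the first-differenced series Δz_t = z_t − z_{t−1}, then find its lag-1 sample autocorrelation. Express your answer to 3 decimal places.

-0.102

First differences Δz: 1, -4, -2, 4, 2, -5
Mean of differences = -0.6667
Numerator Σ(Δz_t−Δz̄)(Δz_{t+1}−Δz̄) = -6.4444
Denominator Σ(Δz_t−Δz̄)² = 63.3333
r_1(Δz) = -6.4444 / 63.3333 = -0.102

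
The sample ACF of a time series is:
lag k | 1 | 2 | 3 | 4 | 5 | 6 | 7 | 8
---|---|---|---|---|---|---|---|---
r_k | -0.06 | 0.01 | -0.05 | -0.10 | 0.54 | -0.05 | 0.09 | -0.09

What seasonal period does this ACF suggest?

5

The largest autocorrelation is r_5 = 0.54; the remaining lags stay at or below 0.09.
The dominant spike at lag 5 indicates a seasonal period of 5.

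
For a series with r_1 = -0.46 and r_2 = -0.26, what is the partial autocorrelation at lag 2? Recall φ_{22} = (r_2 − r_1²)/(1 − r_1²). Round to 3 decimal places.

φ_{22} = (r_2 − r_1²) / (1 − r_1²)
r_1² = (-0.46)² = 0.2116
Numerator = -0.26 − 0.2116 = -0.4716; denominator = 1 − 0.2116 = 0.7884
φ_{22} = -0.4716 / 0.7884 = -0.598

-0.598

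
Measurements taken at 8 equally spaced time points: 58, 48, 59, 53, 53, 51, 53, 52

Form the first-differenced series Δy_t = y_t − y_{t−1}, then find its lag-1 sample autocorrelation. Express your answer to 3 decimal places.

First differences Δy: -10, 11, -6, 0, -2, 2, -1
Mean of differences = -0.8571
Numerator Σ(Δy_t−Δȳ)(Δy_{t+1}−Δȳ) = -178.4490
Denominator Σ(Δy_t−Δȳ)² = 260.8571
r_1(Δy) = -178.4490 / 260.8571 = -0.684

-0.684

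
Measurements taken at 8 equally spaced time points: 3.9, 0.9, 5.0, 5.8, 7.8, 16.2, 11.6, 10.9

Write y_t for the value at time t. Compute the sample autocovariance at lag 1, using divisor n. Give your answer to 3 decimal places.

11.943

Mean ȳ = (3.9 + 0.9 + 5.0 + 5.8 + 7.8 + 16.2 + 11.6 + 10.9)/8 = 7.7625
Deviations: -3.8625, -6.8625, -2.7625, -1.9625, 0.0375, 8.4375, 3.8375, 3.1375
Σ_{t=1}^{7}(y_t−ȳ)(y_{t+1}−ȳ) = 95.5473
γ_1 = 95.5473 / 8 = 11.943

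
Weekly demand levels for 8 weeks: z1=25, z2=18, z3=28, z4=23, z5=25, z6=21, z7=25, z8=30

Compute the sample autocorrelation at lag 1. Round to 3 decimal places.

Mean z̄ = (25 + 18 + 28 + 23 + 25 + 21 + 25 + 30)/8 = 24.3750
Deviations from mean: 0.6250, -6.3750, 3.6250, -1.3750, 0.6250, -3.3750, 0.6250, 5.6250
Numerator Σ_{t=1}^{7}(z_t−z̄)(z_{t+1}−z̄) = -33.6406
Denominator Σ(z_t−z̄)² = 99.8750
r_1 = -33.6406 / 99.8750 = -0.337

-0.337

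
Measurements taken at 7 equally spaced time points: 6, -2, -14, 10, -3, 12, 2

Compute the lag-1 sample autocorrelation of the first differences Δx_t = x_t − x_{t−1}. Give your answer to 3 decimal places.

-0.659

First differences Δx: -8, -12, 24, -13, 15, -10
Mean of differences = -0.6667
Numerator Σ(Δx_t−Δx̄)(Δx_{t+1}−Δx̄) = -840.1111
Denominator Σ(Δx_t−Δx̄)² = 1275.3333
r_1(Δx) = -840.1111 / 1275.3333 = -0.659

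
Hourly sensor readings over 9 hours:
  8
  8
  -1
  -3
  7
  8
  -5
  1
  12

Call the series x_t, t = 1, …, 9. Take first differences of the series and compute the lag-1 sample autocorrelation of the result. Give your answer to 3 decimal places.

First differences Δx: 0, -9, -2, 10, 1, -13, 6, 11
Mean of differences = 0.5000
Numerator Σ(Δx_t−Δx̄)(Δx_{t+1}−Δx̄) = -13.7500
Denominator Σ(Δx_t−Δx̄)² = 510.0000
r_1(Δx) = -13.7500 / 510.0000 = -0.027

-0.027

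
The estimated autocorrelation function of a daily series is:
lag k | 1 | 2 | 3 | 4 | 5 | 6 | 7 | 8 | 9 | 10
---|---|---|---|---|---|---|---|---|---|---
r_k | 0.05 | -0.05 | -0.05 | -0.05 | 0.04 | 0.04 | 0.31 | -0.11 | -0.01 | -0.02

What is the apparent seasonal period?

The largest autocorrelation is r_7 = 0.31; the remaining lags stay at or below 0.05.
The dominant spike at lag 7 indicates a seasonal period of 7.

7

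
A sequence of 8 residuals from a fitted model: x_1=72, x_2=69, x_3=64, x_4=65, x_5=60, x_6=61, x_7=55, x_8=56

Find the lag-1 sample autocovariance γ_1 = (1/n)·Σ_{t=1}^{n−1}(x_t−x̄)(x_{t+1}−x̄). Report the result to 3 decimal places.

Mean x̄ = (72 + 69 + 64 + 65 + 60 + 61 + 55 + 56)/8 = 62.7500
Deviations: 9.2500, 6.2500, 1.2500, 2.2500, -2.7500, -1.7500, -7.7500, -6.7500
Σ_{t=1}^{7}(x_t−x̄)(x_{t+1}−x̄) = 132.9375
γ_1 = 132.9375 / 8 = 16.617

16.617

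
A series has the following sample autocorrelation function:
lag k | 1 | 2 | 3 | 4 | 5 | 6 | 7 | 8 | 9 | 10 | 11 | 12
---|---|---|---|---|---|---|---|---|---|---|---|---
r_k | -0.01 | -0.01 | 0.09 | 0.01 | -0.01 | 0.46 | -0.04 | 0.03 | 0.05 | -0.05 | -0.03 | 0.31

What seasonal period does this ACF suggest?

6

The largest autocorrelation is r_6 = 0.46, with a weaker echo at lag 12 (0.31); the remaining lags stay at or below 0.09.
The dominant spike at lag 6 indicates a seasonal period of 6.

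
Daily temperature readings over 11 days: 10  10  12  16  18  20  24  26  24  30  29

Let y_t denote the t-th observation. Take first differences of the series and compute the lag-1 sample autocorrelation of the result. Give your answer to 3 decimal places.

First differences Δy: 0, 2, 4, 2, 2, 4, 2, -2, 6, -1
Mean of differences = 1.9000
Numerator Σ(Δy_t−Δȳ)(Δy_{t+1}−Δȳ) = -27.6100
Denominator Σ(Δy_t−Δȳ)² = 52.9000
r_1(Δy) = -27.6100 / 52.9000 = -0.522

-0.522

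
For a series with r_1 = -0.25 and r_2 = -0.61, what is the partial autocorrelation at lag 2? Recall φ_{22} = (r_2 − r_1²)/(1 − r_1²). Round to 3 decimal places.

-0.717

φ_{22} = (r_2 − r_1²) / (1 − r_1²)
r_1² = (-0.25)² = 0.0625
Numerator = -0.61 − 0.0625 = -0.6725; denominator = 1 − 0.0625 = 0.9375
φ_{22} = -0.6725 / 0.9375 = -0.717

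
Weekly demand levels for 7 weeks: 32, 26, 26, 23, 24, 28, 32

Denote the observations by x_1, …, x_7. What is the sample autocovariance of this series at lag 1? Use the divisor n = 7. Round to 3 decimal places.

Mean x̄ = (32 + 26 + 26 + 23 + 24 + 28 + 32)/7 = 27.2857
Σ_{t=1}^{6}(x_t−x̄)(x_{t+1}−x̄) = 16.2041
γ_1 = 16.2041 / 7 = 2.315

2.315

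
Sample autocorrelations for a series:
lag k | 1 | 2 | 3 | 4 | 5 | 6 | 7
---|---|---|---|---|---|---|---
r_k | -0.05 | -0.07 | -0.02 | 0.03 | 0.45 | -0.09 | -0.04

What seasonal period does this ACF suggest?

The largest autocorrelation is r_5 = 0.45; the remaining lags stay at or below 0.03.
The dominant spike at lag 5 indicates a seasonal period of 5.

5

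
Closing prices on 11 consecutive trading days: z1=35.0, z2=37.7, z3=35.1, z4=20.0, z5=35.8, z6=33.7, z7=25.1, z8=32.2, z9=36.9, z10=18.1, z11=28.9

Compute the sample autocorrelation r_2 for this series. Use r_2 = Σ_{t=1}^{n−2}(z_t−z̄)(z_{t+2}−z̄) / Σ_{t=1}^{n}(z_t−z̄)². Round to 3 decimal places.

Mean z̄ = (35.0 + 37.7 + 35.1 + 20.0 + 35.8 + 33.7 + 25.1 + 32.2 + 36.9 + 18.1 + 28.9)/11 = 30.7727
Numerator Σ_{t=1}^{9}(z_t−z̄)(z_{t+2}−z̄) = -154.7742
Denominator Σ(z_t−z̄)² = 470.3418
r_2 = -154.7742 / 470.3418 = -0.329

-0.329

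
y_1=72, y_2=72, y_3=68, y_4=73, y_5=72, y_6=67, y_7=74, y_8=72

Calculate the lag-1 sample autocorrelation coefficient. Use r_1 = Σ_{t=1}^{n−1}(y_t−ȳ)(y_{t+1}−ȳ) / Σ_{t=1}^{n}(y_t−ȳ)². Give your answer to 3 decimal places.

-0.459

Mean ȳ = (72 + 72 + 68 + 73 + 72 + 67 + 74 + 72)/8 = 71.2500
Deviations from mean: 0.7500, 0.7500, -3.2500, 1.7500, 0.7500, -4.2500, 2.7500, 0.7500
Σ(y_t−ȳ)(y_{t+1}−ȳ) = (0.5625) + (-2.4375) + (-5.6875) + (1.3125) + (-3.1875) + (-11.6875) + (2.0625) = -19.0625
Denominator Σ(y_t−ȳ)² = 41.5000
r_1 = -19.0625 / 41.5000 = -0.459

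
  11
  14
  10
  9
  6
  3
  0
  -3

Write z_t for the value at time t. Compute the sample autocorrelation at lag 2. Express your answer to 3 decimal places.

Mean z̄ = (11 + 14 + 10 + 9 + 6 + 3 + 0 − 3)/8 = 6.2500
Deviations from mean: 4.7500, 7.7500, 3.7500, 2.7500, -0.2500, -3.2500, -6.2500, -9.2500
Numerator Σ_{t=1}^{6}(z_t−z̄)(z_{t+2}−z̄) = 60.8750
Denominator Σ(z_t−z̄)² = 239.5000
r_2 = 60.8750 / 239.5000 = 0.254

0.254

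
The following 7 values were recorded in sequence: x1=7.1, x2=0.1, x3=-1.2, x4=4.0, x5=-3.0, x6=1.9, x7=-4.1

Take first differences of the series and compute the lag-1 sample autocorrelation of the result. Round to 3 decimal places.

-0.590

First differences Δx: -7.0, -1.3, 5.2, -7.0, 4.9, -6.0
Mean of differences = -1.8667
Numerator Σ(Δx_t−Δx̄)(Δx_{t+1}−Δx̄) = -97.8844
Denominator Σ(Δx_t−Δx̄)² = 165.8333
r_1(Δx) = -97.8844 / 165.8333 = -0.590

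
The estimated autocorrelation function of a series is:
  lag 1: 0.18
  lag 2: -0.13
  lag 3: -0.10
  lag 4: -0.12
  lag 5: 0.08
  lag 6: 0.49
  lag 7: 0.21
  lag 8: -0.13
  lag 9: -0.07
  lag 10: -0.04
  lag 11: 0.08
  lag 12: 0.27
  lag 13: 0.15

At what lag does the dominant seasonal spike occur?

The largest autocorrelation is r_6 = 0.49, with a weaker echo at lag 12 (0.27); the remaining lags stay at or below 0.21.
The dominant spike at lag 6 indicates a seasonal period of 6.

6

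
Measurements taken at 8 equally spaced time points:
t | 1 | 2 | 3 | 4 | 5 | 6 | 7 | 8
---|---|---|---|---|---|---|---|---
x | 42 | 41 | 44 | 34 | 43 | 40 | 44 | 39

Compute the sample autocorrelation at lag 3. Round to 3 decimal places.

-0.464

Mean x̄ = (42 + 41 + 44 + 34 + 43 + 40 + 44 + 39)/8 = 40.8750
Deviations from mean: 1.1250, 0.1250, 3.1250, -6.8750, 2.1250, -0.8750, 3.1250, -1.8750
Numerator Σ_{t=1}^{5}(x_t−x̄)(x_{t+3}−x̄) = -35.6719
Denominator Σ(x_t−x̄)² = 76.8750
r_3 = -35.6719 / 76.8750 = -0.464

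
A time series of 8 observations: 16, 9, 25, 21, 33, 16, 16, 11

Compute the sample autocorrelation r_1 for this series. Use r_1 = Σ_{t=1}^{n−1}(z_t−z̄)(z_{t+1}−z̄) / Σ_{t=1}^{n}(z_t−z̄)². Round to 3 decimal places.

0.010

Mean z̄ = (16 + 9 + 25 + 21 + 33 + 16 + 16 + 11)/8 = 18.3750
Deviations from mean: -2.3750, -9.3750, 6.6250, 2.6250, 14.6250, -2.3750, -2.3750, -7.3750
Σ(z_t−z̄)(z_{t+1}−z̄) = (22.2656) + (-62.1094) + (17.3906) + (38.3906) + (-34.7344) + (5.6406) + (17.5156) = 4.3594
Denominator Σ(z_t−z̄)² = 423.8750
r_1 = 4.3594 / 423.8750 = 0.010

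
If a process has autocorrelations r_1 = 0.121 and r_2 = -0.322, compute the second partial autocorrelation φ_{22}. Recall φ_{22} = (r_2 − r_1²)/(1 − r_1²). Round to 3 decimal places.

φ_{22} = (r_2 − r_1²) / (1 − r_1²)
r_1² = (0.121)² = 0.014641
Numerator = -0.322 − 0.0146 = -0.3366; denominator = 1 − 0.0146 = 0.9854
φ_{22} = -0.3366 / 0.9854 = -0.342

-0.342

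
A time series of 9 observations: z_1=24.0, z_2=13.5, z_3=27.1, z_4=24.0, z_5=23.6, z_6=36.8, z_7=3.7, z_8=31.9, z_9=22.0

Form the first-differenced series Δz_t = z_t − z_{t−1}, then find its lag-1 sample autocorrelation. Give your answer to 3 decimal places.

-0.743

First differences Δz: -10.5, 13.6, -3.1, -0.4, 13.2, -33.1, 28.2, -9.9
Mean of differences = -0.2500
Numerator Σ(Δz_t−Δz̄)(Δz_{t+1}−Δz̄) = -1833.9825
Denominator Σ(Δz_t−Δz̄)² = 2467.5800
r_1(Δz) = -1833.9825 / 2467.5800 = -0.743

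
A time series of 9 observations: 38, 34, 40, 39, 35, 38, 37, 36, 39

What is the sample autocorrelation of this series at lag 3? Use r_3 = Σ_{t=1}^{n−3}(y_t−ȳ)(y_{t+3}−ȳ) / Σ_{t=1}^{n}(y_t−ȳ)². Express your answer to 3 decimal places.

0.448

Mean ȳ = (38 + 34 + 40 + 39 + 35 + 38 + 37 + 36 + 39)/9 = 37.3333
Numerator Σ_{t=1}^{6}(y_t−ȳ)(y_{t+3}−ȳ) = 14.3333
Denominator Σ(y_t−ȳ)² = 32.0000
r_3 = 14.3333 / 32.0000 = 0.448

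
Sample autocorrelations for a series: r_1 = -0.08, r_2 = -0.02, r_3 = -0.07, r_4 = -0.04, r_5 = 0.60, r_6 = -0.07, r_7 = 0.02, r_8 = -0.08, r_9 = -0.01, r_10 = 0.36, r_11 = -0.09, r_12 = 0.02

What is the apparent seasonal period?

The largest autocorrelation is r_5 = 0.60, with a weaker echo at lag 10 (0.36); the remaining lags stay at or below 0.02.
The dominant spike at lag 5 indicates a seasonal period of 5.

5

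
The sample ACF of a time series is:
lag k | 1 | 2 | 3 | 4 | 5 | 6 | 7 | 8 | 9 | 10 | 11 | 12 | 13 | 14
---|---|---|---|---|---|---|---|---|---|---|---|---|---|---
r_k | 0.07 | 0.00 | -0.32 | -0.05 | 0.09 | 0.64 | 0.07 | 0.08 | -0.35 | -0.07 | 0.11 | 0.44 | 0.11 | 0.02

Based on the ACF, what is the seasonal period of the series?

6

The largest autocorrelation is r_6 = 0.64, with a weaker echo at lag 12 (0.44); the remaining lags stay at or below 0.11.
The dominant spike at lag 6 indicates a seasonal period of 6.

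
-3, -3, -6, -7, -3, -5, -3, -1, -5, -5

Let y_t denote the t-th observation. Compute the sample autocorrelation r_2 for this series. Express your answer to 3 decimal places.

Mean ȳ = (-3 − 3 − 6 − 7 − 3 − 5 − 3 − 1 − 5 − 5)/10 = -4.1000
Numerator Σ_{t=1}^{8}(y_t−ȳ)(y_{t+2}−ȳ) = -10.1200
Denominator Σ(y_t−ȳ)² = 28.9000
r_2 = -10.1200 / 28.9000 = -0.350

-0.350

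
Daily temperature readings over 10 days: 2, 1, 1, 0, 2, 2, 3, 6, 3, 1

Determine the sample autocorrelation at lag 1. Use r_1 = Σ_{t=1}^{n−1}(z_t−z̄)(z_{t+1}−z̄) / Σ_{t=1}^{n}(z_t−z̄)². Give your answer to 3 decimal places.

Mean z̄ = (2 + 1 + 1 + 0 + 2 + 2 + 3 + 6 + 3 + 1)/10 = 2.1000
Numerator Σ_{t=1}^{9}(z_t−z̄)(z_{t+1}−z̄) = 9.7900
Denominator Σ(z_t−z̄)² = 24.9000
r_1 = 9.7900 / 24.9000 = 0.393

0.393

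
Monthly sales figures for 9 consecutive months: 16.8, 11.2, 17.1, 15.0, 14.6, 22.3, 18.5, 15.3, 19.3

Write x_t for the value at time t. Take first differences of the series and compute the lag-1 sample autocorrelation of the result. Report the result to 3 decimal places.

-0.465

First differences Δx: -5.6, 5.9, -2.1, -0.4, 7.7, -3.8, -3.2, 4.0
Mean of differences = 0.3125
Numerator Σ(Δx_t−Δx̄)(Δx_{t+1}−Δx̄) = -78.9489
Denominator Σ(Δx_t−Δx̄)² = 169.9288
r_1(Δx) = -78.9489 / 169.9288 = -0.465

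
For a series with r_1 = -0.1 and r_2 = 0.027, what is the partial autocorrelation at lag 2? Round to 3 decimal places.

φ_{22} = (r_2 − r_1²) / (1 − r_1²)
r_1² = (-0.1)² = 0.01
Numerator = 0.027 − 0.0100 = 0.0170; denominator = 1 − 0.0100 = 0.9900
φ_{22} = 0.0170 / 0.9900 = 0.017

0.017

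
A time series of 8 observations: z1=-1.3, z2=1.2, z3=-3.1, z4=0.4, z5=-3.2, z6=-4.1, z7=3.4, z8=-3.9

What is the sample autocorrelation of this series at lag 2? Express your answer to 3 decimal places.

0.022

Mean z̄ = (-1.3 + 1.2 − 3.1 + 0.4 − 3.2 − 4.1 + 3.4 − 3.9)/8 = -1.3250
Deviations from mean: 0.0250, 2.5250, -1.7750, 1.7250, -1.8750, -2.7750, 4.7250, -2.5750
Σ(z_t−z̄)(z_{t+2}−z̄) = (-0.0444) + (4.3556) + (3.3281) + (-4.7869) + (-8.8594) + (7.1456) = 1.1388
Denominator Σ(z_t−z̄)² = 52.6750
r_2 = 1.1388 / 52.6750 = 0.022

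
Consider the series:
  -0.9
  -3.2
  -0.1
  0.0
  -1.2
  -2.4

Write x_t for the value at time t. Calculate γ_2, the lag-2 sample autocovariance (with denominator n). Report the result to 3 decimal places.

-0.550

Mean x̄ = (-0.9 − 3.2 − 0.1 + 0.0 − 1.2 − 2.4)/6 = -1.3000
Deviations: 0.4000, -1.9000, 1.2000, 1.3000, 0.1000, -1.1000
Σ_{t=1}^{4}(x_t−x̄)(x_{t+2}−x̄) = -3.3000
γ_2 = -3.3000 / 6 = -0.550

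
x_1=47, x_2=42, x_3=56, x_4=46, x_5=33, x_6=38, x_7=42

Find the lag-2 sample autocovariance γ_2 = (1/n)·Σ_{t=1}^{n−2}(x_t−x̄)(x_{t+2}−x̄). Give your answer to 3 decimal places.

Mean x̄ = (47 + 42 + 56 + 46 + 33 + 38 + 42)/7 = 43.4286
Deviations: 3.5714, -1.4286, 12.5714, 2.5714, -10.4286, -5.4286, -1.4286
Σ_{t=1}^{5}(x_t−x̄)(x_{t+2}−x̄) = -88.9388
γ_2 = -88.9388 / 7 = -12.706

-12.706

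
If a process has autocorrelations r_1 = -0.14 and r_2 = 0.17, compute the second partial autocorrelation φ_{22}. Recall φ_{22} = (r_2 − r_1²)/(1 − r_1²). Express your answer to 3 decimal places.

φ_{22} = (r_2 − r_1²) / (1 − r_1²)
r_1² = (-0.14)² = 0.0196
Numerator = 0.17 − 0.0196 = 0.1504; denominator = 1 − 0.0196 = 0.9804
φ_{22} = 0.1504 / 0.9804 = 0.153

0.153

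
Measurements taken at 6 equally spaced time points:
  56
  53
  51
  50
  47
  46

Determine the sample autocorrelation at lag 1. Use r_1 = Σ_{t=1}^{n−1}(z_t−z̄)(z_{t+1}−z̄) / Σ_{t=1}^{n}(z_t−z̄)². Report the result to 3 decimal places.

Mean z̄ = (56 + 53 + 51 + 50 + 47 + 46)/6 = 50.5000
Deviations from mean: 5.5000, 2.5000, 0.5000, -0.5000, -3.5000, -4.5000
Numerator Σ_{t=1}^{5}(z_t−z̄)(z_{t+1}−z̄) = 32.2500
Denominator Σ(z_t−z̄)² = 69.5000
r_1 = 32.2500 / 69.5000 = 0.464

0.464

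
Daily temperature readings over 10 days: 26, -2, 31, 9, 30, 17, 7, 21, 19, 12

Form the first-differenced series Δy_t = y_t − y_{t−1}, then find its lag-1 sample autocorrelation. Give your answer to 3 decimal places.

-0.722

First differences Δy: -28, 33, -22, 21, -13, -10, 14, -2, -7
Mean of differences = -1.5556
Numerator Σ(Δy_t−Δȳ)(Δy_{t+1}−Δȳ) = -2378.7531
Denominator Σ(Δy_t−Δȳ)² = 3294.2222
r_1(Δy) = -2378.7531 / 3294.2222 = -0.722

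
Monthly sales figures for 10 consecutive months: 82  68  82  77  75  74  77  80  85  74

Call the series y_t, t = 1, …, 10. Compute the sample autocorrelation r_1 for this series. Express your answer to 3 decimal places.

Mean ȳ = (82 + 68 + 82 + 77 + 75 + 74 + 77 + 80 + 85 + 74)/10 = 77.4000
Numerator Σ_{t=1}^{9}(y_t−ȳ)(y_{t+1}−ȳ) = -84.9600
Denominator Σ(y_t−ȳ)² = 224.4000
r_1 = -84.9600 / 224.4000 = -0.379

-0.379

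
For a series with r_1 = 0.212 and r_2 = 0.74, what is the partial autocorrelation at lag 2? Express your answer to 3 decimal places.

φ_{22} = (r_2 − r_1²) / (1 − r_1²)
r_1² = (0.212)² = 0.044944
Numerator = 0.74 − 0.0449 = 0.6951; denominator = 1 − 0.0449 = 0.9551
φ_{22} = 0.6951 / 0.9551 = 0.728

0.728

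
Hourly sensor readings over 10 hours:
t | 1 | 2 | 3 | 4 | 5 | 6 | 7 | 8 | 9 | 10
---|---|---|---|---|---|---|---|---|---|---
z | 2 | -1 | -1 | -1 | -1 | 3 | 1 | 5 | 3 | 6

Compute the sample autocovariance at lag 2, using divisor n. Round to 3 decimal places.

Mean z̄ = (2 − 1 − 1 − 1 − 1 + 3 + 1 + 5 + 3 + 6)/10 = 1.6000
Σ_{t=1}^{8}(z_t−z̄)(z_{t+2}−z̄) = 29.2800
γ_2 = 29.2800 / 10 = 2.928

2.928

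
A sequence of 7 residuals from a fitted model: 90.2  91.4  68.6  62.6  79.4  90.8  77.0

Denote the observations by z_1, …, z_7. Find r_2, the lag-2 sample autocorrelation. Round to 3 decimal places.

-0.623

Mean z̄ = (90.2 + 91.4 + 68.6 + 62.6 + 79.4 + 90.8 + 77.0)/7 = 80.0000
Σ(z_t−z̄)(z_{t+2}−z̄) = (-116.2800) + (-198.3600) + (6.8400) + (-187.9200) + (1.8000) = -493.9200
Denominator Σ(z_t−z̄)² = 792.7200
r_2 = -493.9200 / 792.7200 = -0.623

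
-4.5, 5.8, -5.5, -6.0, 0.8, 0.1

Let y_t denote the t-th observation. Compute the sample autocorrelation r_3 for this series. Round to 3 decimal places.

0.225

Mean ȳ = (-4.5 + 5.8 − 5.5 − 6.0 + 0.8 + 0.1)/6 = -1.5500
Deviations from mean: -2.9500, 7.3500, -3.9500, -4.4500, 2.3500, 1.6500
Σ(y_t−ȳ)(y_{t+3}−ȳ) = (13.1275) + (17.2725) + (-6.5175) = 23.8825
Denominator Σ(y_t−ȳ)² = 106.3750
r_3 = 23.8825 / 106.3750 = 0.225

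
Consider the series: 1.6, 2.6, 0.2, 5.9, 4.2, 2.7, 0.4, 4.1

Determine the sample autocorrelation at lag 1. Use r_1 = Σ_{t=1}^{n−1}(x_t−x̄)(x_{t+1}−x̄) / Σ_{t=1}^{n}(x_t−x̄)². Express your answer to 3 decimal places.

-0.223

Mean x̄ = (1.6 + 2.6 + 0.2 + 5.9 + 4.2 + 2.7 + 0.4 + 4.1)/8 = 2.7125
Deviations from mean: -1.1125, -0.1125, -2.5125, 3.1875, 1.4875, -0.0125, -2.3125, 1.3875
Σ(x_t−x̄)(x_{t+1}−x̄) = (0.1252) + (0.2827) + (-8.0086) + (4.7414) + (-0.0186) + (0.0289) + (-3.2086) = -6.0577
Denominator Σ(x_t−x̄)² = 27.2088
r_1 = -6.0577 / 27.2088 = -0.223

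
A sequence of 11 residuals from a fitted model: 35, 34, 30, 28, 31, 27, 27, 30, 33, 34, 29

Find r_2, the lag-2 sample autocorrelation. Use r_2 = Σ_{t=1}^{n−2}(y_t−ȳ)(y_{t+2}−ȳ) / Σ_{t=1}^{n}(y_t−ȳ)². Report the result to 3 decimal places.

Mean ȳ = (35 + 34 + 30 + 28 + 31 + 27 + 27 + 30 + 33 + 34 + 29)/11 = 30.7273
Numerator Σ_{t=1}^{9}(y_t−ȳ)(y_{t+2}−ȳ) = -15.1488
Denominator Σ(y_t−ȳ)² = 84.1818
r_2 = -15.1488 / 84.1818 = -0.180

-0.180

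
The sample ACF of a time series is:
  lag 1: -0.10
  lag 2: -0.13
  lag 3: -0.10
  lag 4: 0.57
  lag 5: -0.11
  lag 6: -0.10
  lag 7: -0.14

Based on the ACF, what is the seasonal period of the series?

4

The largest autocorrelation is r_4 = 0.57; the remaining lags stay at or below -0.10.
The dominant spike at lag 4 indicates a seasonal period of 4.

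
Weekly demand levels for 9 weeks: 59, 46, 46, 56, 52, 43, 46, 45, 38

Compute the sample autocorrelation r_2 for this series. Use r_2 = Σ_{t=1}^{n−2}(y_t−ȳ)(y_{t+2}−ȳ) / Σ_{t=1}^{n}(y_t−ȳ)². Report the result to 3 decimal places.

-0.169

Mean ȳ = (59 + 46 + 46 + 56 + 52 + 43 + 46 + 45 + 38)/9 = 47.8889
Σ(y_t−ȳ)(y_{t+2}−ȳ) = (-20.9877) + (-15.3210) + (-7.7654) + (-39.6543) + (-7.7654) + (14.1235) + (18.6790) = -58.6914
Denominator Σ(y_t−ȳ)² = 346.8889
r_2 = -58.6914 / 346.8889 = -0.169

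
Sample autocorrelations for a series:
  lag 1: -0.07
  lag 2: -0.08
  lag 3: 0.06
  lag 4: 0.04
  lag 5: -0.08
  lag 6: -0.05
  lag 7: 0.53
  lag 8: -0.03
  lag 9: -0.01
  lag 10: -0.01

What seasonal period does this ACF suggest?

7

The largest autocorrelation is r_7 = 0.53; the remaining lags stay at or below 0.06.
The dominant spike at lag 7 indicates a seasonal period of 7.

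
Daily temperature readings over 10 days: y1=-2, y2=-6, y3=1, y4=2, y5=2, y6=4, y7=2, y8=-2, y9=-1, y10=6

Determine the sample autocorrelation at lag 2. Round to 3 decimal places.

-0.264

Mean ȳ = (-2 − 6 + 1 + 2 + 2 + 4 + 2 − 2 − 1 + 6)/10 = 0.6000
Numerator Σ_{t=1}^{8}(y_t−ȳ)(y_{t+2}−ȳ) = -28.1200
Denominator Σ(y_t−ȳ)² = 106.4000
r_2 = -28.1200 / 106.4000 = -0.264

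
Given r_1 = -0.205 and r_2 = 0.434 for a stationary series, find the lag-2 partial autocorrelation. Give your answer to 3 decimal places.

φ_{22} = (r_2 − r_1²) / (1 − r_1²)
r_1² = (-0.205)² = 0.042025
Numerator = 0.434 − 0.0420 = 0.3920; denominator = 1 − 0.0420 = 0.9580
φ_{22} = 0.3920 / 0.9580 = 0.409

0.409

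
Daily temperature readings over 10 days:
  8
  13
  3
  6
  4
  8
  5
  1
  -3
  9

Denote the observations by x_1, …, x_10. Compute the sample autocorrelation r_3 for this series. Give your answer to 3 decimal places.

-0.179

Mean x̄ = (8 + 13 + 3 + 6 + 4 + 8 + 5 + 1 − 3 + 9)/10 = 5.4000
Numerator Σ_{t=1}^{7}(x_t−x̄)(x_{t+3}−x̄) = -32.6800
Denominator Σ(x_t−x̄)² = 182.4000
r_3 = -32.6800 / 182.4000 = -0.179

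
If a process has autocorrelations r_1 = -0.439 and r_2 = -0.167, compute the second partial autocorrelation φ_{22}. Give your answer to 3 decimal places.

φ_{22} = (r_2 − r_1²) / (1 − r_1²)
r_1² = (-0.439)² = 0.192721
Numerator = -0.167 − 0.1927 = -0.3597; denominator = 1 − 0.1927 = 0.8073
φ_{22} = -0.3597 / 0.8073 = -0.446

-0.446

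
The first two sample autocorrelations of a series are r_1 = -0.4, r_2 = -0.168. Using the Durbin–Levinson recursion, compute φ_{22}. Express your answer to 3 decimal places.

φ_{22} = (r_2 − r_1²) / (1 − r_1²)
r_1² = (-0.4)² = 0.16
Numerator = -0.168 − 0.1600 = -0.3280; denominator = 1 − 0.1600 = 0.8400
φ_{22} = -0.3280 / 0.8400 = -0.390

-0.390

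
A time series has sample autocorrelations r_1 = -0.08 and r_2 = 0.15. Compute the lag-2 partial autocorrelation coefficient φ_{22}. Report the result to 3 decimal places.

0.145

φ_{22} = (r_2 − r_1²) / (1 − r_1²)
r_1² = (-0.08)² = 0.0064
Numerator = 0.15 − 0.0064 = 0.1436; denominator = 1 − 0.0064 = 0.9936
φ_{22} = 0.1436 / 0.9936 = 0.145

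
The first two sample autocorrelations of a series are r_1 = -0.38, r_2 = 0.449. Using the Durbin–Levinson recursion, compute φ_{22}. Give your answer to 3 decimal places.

φ_{22} = (r_2 − r_1²) / (1 − r_1²)
r_1² = (-0.38)² = 0.1444
Numerator = 0.449 − 0.1444 = 0.3046; denominator = 1 − 0.1444 = 0.8556
φ_{22} = 0.3046 / 0.8556 = 0.356

0.356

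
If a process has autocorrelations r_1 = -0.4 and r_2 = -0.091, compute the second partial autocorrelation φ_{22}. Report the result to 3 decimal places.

-0.299

φ_{22} = (r_2 − r_1²) / (1 − r_1²)
r_1² = (-0.4)² = 0.16
Numerator = -0.091 − 0.1600 = -0.2510; denominator = 1 − 0.1600 = 0.8400
φ_{22} = -0.2510 / 0.8400 = -0.299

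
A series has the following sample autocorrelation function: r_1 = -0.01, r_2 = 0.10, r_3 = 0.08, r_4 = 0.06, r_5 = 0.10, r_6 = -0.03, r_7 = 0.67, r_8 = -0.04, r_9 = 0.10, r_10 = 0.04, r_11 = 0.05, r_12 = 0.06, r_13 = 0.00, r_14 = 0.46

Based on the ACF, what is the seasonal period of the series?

7

The largest autocorrelation is r_7 = 0.67, with a weaker echo at lag 14 (0.46); the remaining lags stay at or below 0.10.
The dominant spike at lag 7 indicates a seasonal period of 7.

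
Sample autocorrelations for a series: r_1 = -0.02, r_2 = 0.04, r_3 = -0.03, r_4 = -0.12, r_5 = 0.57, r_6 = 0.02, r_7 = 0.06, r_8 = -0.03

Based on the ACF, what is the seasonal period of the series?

The largest autocorrelation is r_5 = 0.57; the remaining lags stay at or below 0.06.
The dominant spike at lag 5 indicates a seasonal period of 5.

5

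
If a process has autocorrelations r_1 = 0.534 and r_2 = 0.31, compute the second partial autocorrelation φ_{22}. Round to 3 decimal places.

φ_{22} = (r_2 − r_1²) / (1 − r_1²)
r_1² = (0.534)² = 0.285156
Numerator = 0.31 − 0.2852 = 0.0248; denominator = 1 − 0.2852 = 0.7148
φ_{22} = 0.0248 / 0.7148 = 0.035

0.035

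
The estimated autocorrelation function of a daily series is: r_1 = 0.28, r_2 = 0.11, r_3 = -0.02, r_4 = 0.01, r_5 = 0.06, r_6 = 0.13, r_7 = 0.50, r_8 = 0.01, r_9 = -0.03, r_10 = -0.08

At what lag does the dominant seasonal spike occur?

7

The largest autocorrelation is r_7 = 0.50; the remaining lags stay at or below 0.28. The elevated value at lag 1 (0.28), dropping to 0.11 at lag 2, reflects decaying short-term dependence rather than seasonality.
The dominant spike at lag 7 indicates a seasonal period of 7.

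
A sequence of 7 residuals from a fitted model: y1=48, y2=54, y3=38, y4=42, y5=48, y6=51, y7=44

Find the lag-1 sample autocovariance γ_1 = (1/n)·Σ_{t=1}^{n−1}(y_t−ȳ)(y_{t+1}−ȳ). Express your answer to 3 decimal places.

-3.638

Mean ȳ = (48 + 54 + 38 + 42 + 48 + 51 + 44)/7 = 46.4286
Σ_{t=1}^{6}(y_t−ȳ)(y_{t+1}−ȳ) = -25.4694
γ_1 = -25.4694 / 7 = -3.638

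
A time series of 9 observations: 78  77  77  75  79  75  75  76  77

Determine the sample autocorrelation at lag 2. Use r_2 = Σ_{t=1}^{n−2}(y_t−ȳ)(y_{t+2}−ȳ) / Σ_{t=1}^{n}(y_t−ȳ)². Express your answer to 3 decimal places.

Mean ȳ = (78 + 77 + 77 + 75 + 79 + 75 + 75 + 76 + 77)/9 = 76.5556
Numerator Σ_{t=1}^{7}(y_t−ȳ)(y_{t+2}−ȳ) = -0.1728
Denominator Σ(y_t−ȳ)² = 16.2222
r_2 = -0.1728 / 16.2222 = -0.011

-0.011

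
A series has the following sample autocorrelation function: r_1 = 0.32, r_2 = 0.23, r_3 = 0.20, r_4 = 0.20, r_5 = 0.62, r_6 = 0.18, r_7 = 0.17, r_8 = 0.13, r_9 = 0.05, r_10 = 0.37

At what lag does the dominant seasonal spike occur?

The largest autocorrelation is r_5 = 0.62, with a weaker echo at lag 10 (0.37); the remaining lags stay at or below 0.32. The elevated value at lag 1 (0.32), dropping to 0.23 at lag 2, reflects decaying short-term dependence rather than seasonality.
The dominant spike at lag 5 indicates a seasonal period of 5.

5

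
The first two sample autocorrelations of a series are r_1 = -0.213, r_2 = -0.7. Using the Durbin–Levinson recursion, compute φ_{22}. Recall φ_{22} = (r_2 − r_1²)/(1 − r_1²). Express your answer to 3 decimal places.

-0.781

φ_{22} = (r_2 − r_1²) / (1 − r_1²)
r_1² = (-0.213)² = 0.045369
Numerator = -0.7 − 0.0454 = -0.7454; denominator = 1 − 0.0454 = 0.9546
φ_{22} = -0.7454 / 0.9546 = -0.781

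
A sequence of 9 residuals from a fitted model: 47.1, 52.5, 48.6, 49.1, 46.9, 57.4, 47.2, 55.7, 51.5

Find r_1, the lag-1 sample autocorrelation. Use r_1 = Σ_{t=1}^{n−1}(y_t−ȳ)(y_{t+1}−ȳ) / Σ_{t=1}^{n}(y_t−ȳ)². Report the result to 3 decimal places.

Mean ȳ = (47.1 + 52.5 + 48.6 + 49.1 + 46.9 + 57.4 + 47.2 + 55.7 + 51.5)/9 = 50.6667
Numerator Σ_{t=1}^{8}(y_t−ȳ)(y_{t+1}−ȳ) = -63.1478
Denominator Σ(y_t−ȳ)² = 120.3800
r_1 = -63.1478 / 120.3800 = -0.525

-0.525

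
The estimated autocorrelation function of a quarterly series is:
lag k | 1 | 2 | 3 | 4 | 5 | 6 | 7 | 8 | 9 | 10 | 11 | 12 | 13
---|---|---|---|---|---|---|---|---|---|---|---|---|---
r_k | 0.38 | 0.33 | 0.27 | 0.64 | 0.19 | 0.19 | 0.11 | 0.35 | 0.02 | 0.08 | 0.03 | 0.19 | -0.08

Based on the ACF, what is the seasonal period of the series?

The largest autocorrelation is r_4 = 0.64; the remaining lags stay at or below 0.38. The elevated value at lag 1 (0.38), dropping to 0.33 at lag 2, reflects decaying short-term dependence rather than seasonality.
The dominant spike at lag 4 indicates a seasonal period of 4.

4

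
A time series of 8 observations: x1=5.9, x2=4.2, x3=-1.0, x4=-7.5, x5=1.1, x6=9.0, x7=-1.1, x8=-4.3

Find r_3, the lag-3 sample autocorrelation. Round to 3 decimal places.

-0.203

Mean x̄ = (5.9 + 4.2 − 1.0 − 7.5 + 1.1 + 9.0 − 1.1 − 4.3)/8 = 0.7875
Deviations from mean: 5.1125, 3.4125, -1.7875, -8.2875, 0.3125, 8.2125, -1.8875, -5.0875
Numerator Σ_{t=1}^{5}(x_t−x̄)(x_{t+3}−x̄) = -41.9305
Denominator Σ(x_t−x̄)² = 206.6488
r_3 = -41.9305 / 206.6488 = -0.203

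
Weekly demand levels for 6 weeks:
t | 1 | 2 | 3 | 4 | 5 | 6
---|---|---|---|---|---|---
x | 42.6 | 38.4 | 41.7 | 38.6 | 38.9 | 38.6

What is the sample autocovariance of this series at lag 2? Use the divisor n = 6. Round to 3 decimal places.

1.122

Mean x̄ = (42.6 + 38.4 + 41.7 + 38.6 + 38.9 + 38.6)/6 = 39.8000
Σ_{t=1}^{4}(x_t−x̄)(x_{t+2}−x̄) = 6.7300
γ_2 = 6.7300 / 6 = 1.122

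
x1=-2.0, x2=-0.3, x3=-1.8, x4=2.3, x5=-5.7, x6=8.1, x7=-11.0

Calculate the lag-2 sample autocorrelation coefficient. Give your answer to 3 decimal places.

Mean x̄ = (-2.0 − 0.3 − 1.8 + 2.3 − 5.7 + 8.1 − 11.0)/7 = -1.4857
Deviations from mean: -0.5143, 1.1857, -0.3143, 3.7857, -4.2143, 9.5857, -9.5143
Numerator Σ_{t=1}^{5}(x_t−x̄)(x_{t+2}−x̄) = 82.3596
Denominator Σ(x_t−x̄)² = 216.2686
r_2 = 82.3596 / 216.2686 = 0.381

0.381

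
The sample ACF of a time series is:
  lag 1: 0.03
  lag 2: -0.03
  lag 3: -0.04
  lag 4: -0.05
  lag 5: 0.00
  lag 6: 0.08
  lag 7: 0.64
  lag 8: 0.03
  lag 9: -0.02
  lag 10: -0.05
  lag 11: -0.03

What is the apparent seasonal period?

The largest autocorrelation is r_7 = 0.64; the remaining lags stay at or below 0.08.
The dominant spike at lag 7 indicates a seasonal period of 7.

7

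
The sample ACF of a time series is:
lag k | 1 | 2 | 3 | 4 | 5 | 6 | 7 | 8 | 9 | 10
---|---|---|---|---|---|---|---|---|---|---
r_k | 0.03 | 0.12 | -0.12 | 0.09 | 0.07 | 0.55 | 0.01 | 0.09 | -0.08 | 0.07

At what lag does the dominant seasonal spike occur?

The largest autocorrelation is r_6 = 0.55; the remaining lags stay at or below 0.12.
The dominant spike at lag 6 indicates a seasonal period of 6.

6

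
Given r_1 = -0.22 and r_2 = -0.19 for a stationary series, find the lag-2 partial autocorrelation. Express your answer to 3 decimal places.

-0.251

φ_{22} = (r_2 − r_1²) / (1 − r_1²)
r_1² = (-0.22)² = 0.0484
Numerator = -0.19 − 0.0484 = -0.2384; denominator = 1 − 0.0484 = 0.9516
φ_{22} = -0.2384 / 0.9516 = -0.251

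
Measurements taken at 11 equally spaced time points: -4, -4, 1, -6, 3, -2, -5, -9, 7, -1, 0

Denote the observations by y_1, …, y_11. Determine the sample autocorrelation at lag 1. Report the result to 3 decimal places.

Mean ȳ = (-4 − 4 + 1 − 6 + 3 − 2 − 5 − 9 + 7 − 1 + 0)/11 = -1.8182
Numerator Σ_{t=1}^{10}(y_t−ȳ)(y_{t+1}−ȳ) = -65.3967
Denominator Σ(y_t−ȳ)² = 201.6364
r_1 = -65.3967 / 201.6364 = -0.324

-0.324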